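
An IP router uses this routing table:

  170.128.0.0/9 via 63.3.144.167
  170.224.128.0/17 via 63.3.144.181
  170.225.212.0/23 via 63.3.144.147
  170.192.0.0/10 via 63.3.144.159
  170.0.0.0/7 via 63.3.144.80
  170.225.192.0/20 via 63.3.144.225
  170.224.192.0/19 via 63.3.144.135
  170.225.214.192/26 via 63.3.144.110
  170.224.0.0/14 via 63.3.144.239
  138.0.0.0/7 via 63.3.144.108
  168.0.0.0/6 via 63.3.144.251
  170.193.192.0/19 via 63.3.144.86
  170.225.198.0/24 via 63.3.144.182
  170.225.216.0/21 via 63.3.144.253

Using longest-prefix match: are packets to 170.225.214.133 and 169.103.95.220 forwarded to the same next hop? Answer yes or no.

no

170.225.214.133: longest match 170.224.0.0/14 -> 63.3.144.239
169.103.95.220: longest match 168.0.0.0/6 -> 63.3.144.251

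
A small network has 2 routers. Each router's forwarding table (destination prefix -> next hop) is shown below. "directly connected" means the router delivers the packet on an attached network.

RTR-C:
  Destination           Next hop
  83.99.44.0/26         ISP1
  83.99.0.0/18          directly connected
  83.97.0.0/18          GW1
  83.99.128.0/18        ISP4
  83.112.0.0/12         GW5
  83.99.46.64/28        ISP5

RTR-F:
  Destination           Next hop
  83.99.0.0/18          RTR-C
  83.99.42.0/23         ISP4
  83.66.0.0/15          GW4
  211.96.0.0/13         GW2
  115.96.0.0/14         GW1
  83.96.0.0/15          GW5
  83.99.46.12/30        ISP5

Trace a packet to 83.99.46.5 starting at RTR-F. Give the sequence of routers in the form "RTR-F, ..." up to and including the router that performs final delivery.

At RTR-F: longest match for 83.99.46.5 is 83.99.0.0/18 -> RTR-C
At RTR-C: longest match for 83.99.46.5 is 83.99.0.0/18 -> directly connected

RTR-F, RTR-C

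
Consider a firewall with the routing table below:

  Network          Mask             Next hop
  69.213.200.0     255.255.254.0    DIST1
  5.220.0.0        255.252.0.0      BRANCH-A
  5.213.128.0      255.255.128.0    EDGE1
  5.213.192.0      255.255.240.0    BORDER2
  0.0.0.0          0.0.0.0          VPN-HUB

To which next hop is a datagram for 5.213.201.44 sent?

BORDER2

Routes whose prefix contains 5.213.201.44:
  0.0.0.0/0 (default, matches everything) -> VPN-HUB
  5.213.128.0/17 (5.213.128.0 - 5.213.255.255) -> EDGE1
  5.213.192.0/20 (5.213.192.0 - 5.213.207.255) -> BORDER2
More-specific entries that do NOT match:
  69.213.200.0/23 (69.213.200.0 - 69.213.201.255) does not contain 5.213.201.44
Longest matching prefix is /20 -> next hop BORDER2.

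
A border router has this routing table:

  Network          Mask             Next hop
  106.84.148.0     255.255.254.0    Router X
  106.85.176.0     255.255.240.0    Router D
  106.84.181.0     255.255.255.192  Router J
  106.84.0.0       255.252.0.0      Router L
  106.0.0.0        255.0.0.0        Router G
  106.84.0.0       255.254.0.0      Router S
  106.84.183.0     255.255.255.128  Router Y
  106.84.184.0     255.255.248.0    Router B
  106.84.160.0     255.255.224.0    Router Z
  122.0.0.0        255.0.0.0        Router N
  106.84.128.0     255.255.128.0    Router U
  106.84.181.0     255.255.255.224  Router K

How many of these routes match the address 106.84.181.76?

5

Prefixes containing 106.84.181.76:
  106.0.0.0/8 (106.0.0.0 - 106.255.255.255)
  106.84.0.0/14 (106.84.0.0 - 106.87.255.255)
  106.84.0.0/15 (106.84.0.0 - 106.85.255.255)
  106.84.128.0/17 (106.84.128.0 - 106.84.255.255)
  106.84.160.0/19 (106.84.160.0 - 106.84.191.255)
Total matching entries: 5.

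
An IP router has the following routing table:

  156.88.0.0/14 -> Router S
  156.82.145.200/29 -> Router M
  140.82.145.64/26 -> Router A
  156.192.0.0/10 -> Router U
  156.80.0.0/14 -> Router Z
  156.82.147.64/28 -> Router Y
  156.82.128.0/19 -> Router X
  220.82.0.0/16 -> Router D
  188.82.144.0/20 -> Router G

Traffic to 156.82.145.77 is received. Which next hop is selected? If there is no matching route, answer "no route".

Routes whose prefix contains 156.82.145.77:
  156.80.0.0/14 (156.80.0.0 - 156.83.255.255) -> Router Z
  156.82.128.0/19 (156.82.128.0 - 156.82.159.255) -> Router X
More-specific entries that do NOT match:
  156.82.145.200/29 (156.82.145.200 - 156.82.145.207) does not contain 156.82.145.77
  156.82.147.64/28 (156.82.147.64 - 156.82.147.79) does not contain 156.82.145.77
  140.82.145.64/26 (140.82.145.64 - 140.82.145.127) does not contain 156.82.145.77
  188.82.144.0/20 (188.82.144.0 - 188.82.159.255) does not contain 156.82.145.77
Longest matching prefix is /19 -> next hop Router X.

Router X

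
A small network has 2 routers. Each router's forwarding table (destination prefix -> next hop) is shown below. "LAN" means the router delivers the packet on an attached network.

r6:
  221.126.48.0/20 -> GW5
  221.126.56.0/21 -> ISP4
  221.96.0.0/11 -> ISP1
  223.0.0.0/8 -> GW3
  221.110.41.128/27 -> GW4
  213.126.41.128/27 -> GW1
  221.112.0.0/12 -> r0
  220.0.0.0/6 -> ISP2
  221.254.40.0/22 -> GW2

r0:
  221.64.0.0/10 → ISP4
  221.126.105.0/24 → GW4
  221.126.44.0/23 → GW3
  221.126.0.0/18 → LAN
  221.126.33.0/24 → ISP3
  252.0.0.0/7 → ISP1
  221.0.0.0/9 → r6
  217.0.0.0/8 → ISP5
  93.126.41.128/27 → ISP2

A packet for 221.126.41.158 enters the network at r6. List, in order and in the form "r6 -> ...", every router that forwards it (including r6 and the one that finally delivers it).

r6 -> r0

At r6: longest match for 221.126.41.158 is 221.112.0.0/12 -> r0
At r0: longest match for 221.126.41.158 is 221.126.0.0/18 -> LAN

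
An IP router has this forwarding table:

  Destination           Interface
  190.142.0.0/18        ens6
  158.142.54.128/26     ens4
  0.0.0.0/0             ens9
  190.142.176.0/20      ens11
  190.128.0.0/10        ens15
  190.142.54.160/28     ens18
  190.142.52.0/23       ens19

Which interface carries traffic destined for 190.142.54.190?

Routes whose prefix contains 190.142.54.190:
  0.0.0.0/0 (default, matches everything) -> ens9
  190.128.0.0/10 (190.128.0.0 - 190.191.255.255) -> ens15
  190.142.0.0/18 (190.142.0.0 - 190.142.63.255) -> ens6
More-specific entries that do NOT match:
  190.142.54.160/28 (190.142.54.160 - 190.142.54.175) does not contain 190.142.54.190
  158.142.54.128/26 (158.142.54.128 - 158.142.54.191) does not contain 190.142.54.190
  190.142.52.0/23 (190.142.52.0 - 190.142.53.255) does not contain 190.142.54.190
  190.142.176.0/20 (190.142.176.0 - 190.142.191.255) does not contain 190.142.54.190
Longest matching prefix is /18 -> interface ens6.

ens6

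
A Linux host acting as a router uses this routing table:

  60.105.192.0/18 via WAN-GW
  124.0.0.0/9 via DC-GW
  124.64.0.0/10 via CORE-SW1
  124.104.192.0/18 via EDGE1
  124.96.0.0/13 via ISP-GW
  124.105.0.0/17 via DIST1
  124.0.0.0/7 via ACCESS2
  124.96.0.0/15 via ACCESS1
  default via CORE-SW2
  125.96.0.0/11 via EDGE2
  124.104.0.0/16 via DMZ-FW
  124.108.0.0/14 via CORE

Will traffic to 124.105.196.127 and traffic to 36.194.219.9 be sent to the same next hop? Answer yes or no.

124.105.196.127: longest match 124.64.0.0/10 -> CORE-SW1
36.194.219.9: longest match 0.0.0.0/0 -> CORE-SW2

no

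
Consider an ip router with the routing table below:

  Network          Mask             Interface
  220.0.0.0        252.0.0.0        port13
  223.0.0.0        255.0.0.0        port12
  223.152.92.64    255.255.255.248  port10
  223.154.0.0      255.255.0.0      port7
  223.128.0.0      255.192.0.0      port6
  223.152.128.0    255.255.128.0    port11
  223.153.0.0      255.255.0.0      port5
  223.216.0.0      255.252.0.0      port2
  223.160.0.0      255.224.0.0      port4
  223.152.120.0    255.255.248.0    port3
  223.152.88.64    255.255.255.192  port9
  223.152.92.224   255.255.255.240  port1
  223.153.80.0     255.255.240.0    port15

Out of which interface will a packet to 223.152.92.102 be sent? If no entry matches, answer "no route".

Routes whose prefix contains 223.152.92.102:
  220.0.0.0/6 (220.0.0.0 - 223.255.255.255) -> port13
  223.0.0.0/8 (223.0.0.0 - 223.255.255.255) -> port12
  223.128.0.0/10 (223.128.0.0 - 223.191.255.255) -> port6
More-specific entries that do NOT match:
  223.152.92.64/29 (223.152.92.64 - 223.152.92.71) does not contain 223.152.92.102
  223.152.92.224/28 (223.152.92.224 - 223.152.92.239) does not contain 223.152.92.102
  223.152.88.64/26 (223.152.88.64 - 223.152.88.127) does not contain 223.152.92.102
  223.152.120.0/21 (223.152.120.0 - 223.152.127.255) does not contain 223.152.92.102
  223.153.80.0/20 (223.153.80.0 - 223.153.95.255) does not contain 223.152.92.102
  223.152.128.0/17 (223.152.128.0 - 223.152.255.255) does not contain 223.152.92.102
  223.154.0.0/16 (223.154.0.0 - 223.154.255.255) does not contain 223.152.92.102
  223.153.0.0/16 (223.153.0.0 - 223.153.255.255) does not contain 223.152.92.102
  223.216.0.0/14 (223.216.0.0 - 223.219.255.255) does not contain 223.152.92.102
  223.160.0.0/11 (223.160.0.0 - 223.191.255.255) does not contain 223.152.92.102
Longest matching prefix is /10 -> interface port6.

port6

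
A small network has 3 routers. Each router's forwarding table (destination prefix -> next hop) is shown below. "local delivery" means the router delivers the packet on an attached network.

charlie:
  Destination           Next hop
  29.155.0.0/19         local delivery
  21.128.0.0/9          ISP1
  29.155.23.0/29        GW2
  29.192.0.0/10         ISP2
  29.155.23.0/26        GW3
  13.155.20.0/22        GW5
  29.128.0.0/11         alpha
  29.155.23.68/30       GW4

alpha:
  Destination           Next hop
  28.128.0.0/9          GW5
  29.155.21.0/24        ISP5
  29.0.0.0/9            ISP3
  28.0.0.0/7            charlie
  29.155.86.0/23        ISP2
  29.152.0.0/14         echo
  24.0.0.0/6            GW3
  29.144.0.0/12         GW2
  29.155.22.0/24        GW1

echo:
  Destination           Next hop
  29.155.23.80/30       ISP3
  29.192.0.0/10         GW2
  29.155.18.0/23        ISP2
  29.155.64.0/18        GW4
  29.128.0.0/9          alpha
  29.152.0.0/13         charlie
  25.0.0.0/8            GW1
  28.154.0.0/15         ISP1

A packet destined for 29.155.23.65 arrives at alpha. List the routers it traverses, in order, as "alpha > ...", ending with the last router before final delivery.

alpha > echo > charlie

At alpha: longest match for 29.155.23.65 is 29.152.0.0/14 -> echo
At echo: longest match for 29.155.23.65 is 29.152.0.0/13 -> charlie
At charlie: longest match for 29.155.23.65 is 29.155.0.0/19 -> local delivery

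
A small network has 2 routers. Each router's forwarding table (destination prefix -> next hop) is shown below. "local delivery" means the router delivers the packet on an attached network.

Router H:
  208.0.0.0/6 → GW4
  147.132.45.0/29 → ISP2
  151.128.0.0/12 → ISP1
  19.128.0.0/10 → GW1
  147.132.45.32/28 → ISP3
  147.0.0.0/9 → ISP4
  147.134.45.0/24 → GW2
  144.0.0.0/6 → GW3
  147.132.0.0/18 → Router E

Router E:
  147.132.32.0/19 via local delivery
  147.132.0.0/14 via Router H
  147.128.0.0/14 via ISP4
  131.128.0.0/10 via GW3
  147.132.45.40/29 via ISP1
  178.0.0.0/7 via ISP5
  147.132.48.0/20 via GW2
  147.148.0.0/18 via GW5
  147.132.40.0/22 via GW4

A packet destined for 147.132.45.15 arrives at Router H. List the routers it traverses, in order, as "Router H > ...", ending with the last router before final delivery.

At Router H: longest match for 147.132.45.15 is 147.132.0.0/18 -> Router E
At Router E: longest match for 147.132.45.15 is 147.132.32.0/19 -> local delivery

Router H > Router E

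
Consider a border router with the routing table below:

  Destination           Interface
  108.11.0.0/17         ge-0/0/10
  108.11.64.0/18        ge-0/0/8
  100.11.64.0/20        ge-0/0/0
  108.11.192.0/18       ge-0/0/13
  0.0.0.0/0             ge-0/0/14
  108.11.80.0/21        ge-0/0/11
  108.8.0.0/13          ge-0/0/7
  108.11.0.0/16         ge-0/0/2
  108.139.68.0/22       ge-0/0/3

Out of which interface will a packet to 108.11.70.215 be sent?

Routes whose prefix contains 108.11.70.215:
  0.0.0.0/0 (default, matches everything) -> ge-0/0/14
  108.8.0.0/13 (108.8.0.0 - 108.15.255.255) -> ge-0/0/7
  108.11.0.0/16 (108.11.0.0 - 108.11.255.255) -> ge-0/0/2
  108.11.0.0/17 (108.11.0.0 - 108.11.127.255) -> ge-0/0/10
  108.11.64.0/18 (108.11.64.0 - 108.11.127.255) -> ge-0/0/8
More-specific entries that do NOT match:
  108.139.68.0/22 (108.139.68.0 - 108.139.71.255) does not contain 108.11.70.215
  108.11.80.0/21 (108.11.80.0 - 108.11.87.255) does not contain 108.11.70.215
  100.11.64.0/20 (100.11.64.0 - 100.11.79.255) does not contain 108.11.70.215
Longest matching prefix is /18 -> interface ge-0/0/8.

ge-0/0/8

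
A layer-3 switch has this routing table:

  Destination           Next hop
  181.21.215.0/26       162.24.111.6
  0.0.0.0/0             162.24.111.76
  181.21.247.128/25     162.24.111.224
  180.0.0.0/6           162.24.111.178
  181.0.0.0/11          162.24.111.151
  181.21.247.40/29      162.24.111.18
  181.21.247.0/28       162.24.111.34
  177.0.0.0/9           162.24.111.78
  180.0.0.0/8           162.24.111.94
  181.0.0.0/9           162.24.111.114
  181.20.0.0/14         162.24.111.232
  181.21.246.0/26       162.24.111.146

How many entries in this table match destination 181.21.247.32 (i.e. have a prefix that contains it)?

Prefixes containing 181.21.247.32:
  0.0.0.0/0 (default, matches everything)
  180.0.0.0/6 (180.0.0.0 - 183.255.255.255)
  181.0.0.0/9 (181.0.0.0 - 181.127.255.255)
  181.0.0.0/11 (181.0.0.0 - 181.31.255.255)
  181.20.0.0/14 (181.20.0.0 - 181.23.255.255)
Total matching entries: 5.

5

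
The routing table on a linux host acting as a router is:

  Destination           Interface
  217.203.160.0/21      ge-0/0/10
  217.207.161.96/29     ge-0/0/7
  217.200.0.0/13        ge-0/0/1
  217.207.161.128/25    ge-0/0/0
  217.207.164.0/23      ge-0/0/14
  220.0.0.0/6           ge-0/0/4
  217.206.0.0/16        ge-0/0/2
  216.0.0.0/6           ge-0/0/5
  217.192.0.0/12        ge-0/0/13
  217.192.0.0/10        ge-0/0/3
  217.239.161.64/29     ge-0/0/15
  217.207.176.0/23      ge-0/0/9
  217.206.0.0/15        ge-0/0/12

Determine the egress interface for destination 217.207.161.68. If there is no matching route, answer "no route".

Routes whose prefix contains 217.207.161.68:
  216.0.0.0/6 (216.0.0.0 - 219.255.255.255) -> ge-0/0/5
  217.192.0.0/10 (217.192.0.0 - 217.255.255.255) -> ge-0/0/3
  217.192.0.0/12 (217.192.0.0 - 217.207.255.255) -> ge-0/0/13
  217.200.0.0/13 (217.200.0.0 - 217.207.255.255) -> ge-0/0/1
  217.206.0.0/15 (217.206.0.0 - 217.207.255.255) -> ge-0/0/12
More-specific entries that do NOT match:
  217.207.161.96/29 (217.207.161.96 - 217.207.161.103) does not contain 217.207.161.68
  217.239.161.64/29 (217.239.161.64 - 217.239.161.71) does not contain 217.207.161.68
  217.207.161.128/25 (217.207.161.128 - 217.207.161.255) does not contain 217.207.161.68
  217.207.164.0/23 (217.207.164.0 - 217.207.165.255) does not contain 217.207.161.68
  217.207.176.0/23 (217.207.176.0 - 217.207.177.255) does not contain 217.207.161.68
  217.203.160.0/21 (217.203.160.0 - 217.203.167.255) does not contain 217.207.161.68
  217.206.0.0/16 (217.206.0.0 - 217.206.255.255) does not contain 217.207.161.68
Longest matching prefix is /15 -> interface ge-0/0/12.

ge-0/0/12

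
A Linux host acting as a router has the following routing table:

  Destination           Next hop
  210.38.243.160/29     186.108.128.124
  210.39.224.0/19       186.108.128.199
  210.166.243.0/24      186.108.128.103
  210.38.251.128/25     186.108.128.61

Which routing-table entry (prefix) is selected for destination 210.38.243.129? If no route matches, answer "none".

none

210.38.243.129 is outside every listed prefix and there is no default route.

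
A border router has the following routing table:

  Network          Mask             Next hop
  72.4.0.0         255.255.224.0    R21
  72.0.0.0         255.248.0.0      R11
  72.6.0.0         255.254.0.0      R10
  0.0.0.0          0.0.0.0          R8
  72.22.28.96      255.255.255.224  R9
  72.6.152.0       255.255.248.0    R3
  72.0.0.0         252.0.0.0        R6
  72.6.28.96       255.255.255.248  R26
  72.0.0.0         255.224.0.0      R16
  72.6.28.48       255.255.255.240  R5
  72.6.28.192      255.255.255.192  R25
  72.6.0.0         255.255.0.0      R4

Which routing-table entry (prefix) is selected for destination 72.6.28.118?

72.6.0.0/16

Entries matching 72.6.28.118:
  0.0.0.0/0 (default, matches everything)
  72.0.0.0/6 (72.0.0.0 - 75.255.255.255)
  72.0.0.0/11 (72.0.0.0 - 72.31.255.255)
  72.0.0.0/13 (72.0.0.0 - 72.7.255.255)
  72.6.0.0/15 (72.6.0.0 - 72.7.255.255)
  72.6.0.0/16 (72.6.0.0 - 72.6.255.255)
Most specific is 72.6.0.0/16.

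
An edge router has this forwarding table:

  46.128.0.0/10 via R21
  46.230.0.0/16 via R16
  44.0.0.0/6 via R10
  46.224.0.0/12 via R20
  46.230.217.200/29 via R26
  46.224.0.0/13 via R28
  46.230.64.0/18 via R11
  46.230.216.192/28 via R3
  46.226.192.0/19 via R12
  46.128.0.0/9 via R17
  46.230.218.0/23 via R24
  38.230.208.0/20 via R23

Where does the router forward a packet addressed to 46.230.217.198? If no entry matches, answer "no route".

R16

Routes whose prefix contains 46.230.217.198:
  44.0.0.0/6 (44.0.0.0 - 47.255.255.255) -> R10
  46.128.0.0/9 (46.128.0.0 - 46.255.255.255) -> R17
  46.224.0.0/12 (46.224.0.0 - 46.239.255.255) -> R20
  46.224.0.0/13 (46.224.0.0 - 46.231.255.255) -> R28
  46.230.0.0/16 (46.230.0.0 - 46.230.255.255) -> R16
More-specific entries that do NOT match:
  46.230.217.200/29 (46.230.217.200 - 46.230.217.207) does not contain 46.230.217.198
  46.230.216.192/28 (46.230.216.192 - 46.230.216.207) does not contain 46.230.217.198
  46.230.218.0/23 (46.230.218.0 - 46.230.219.255) does not contain 46.230.217.198
  38.230.208.0/20 (38.230.208.0 - 38.230.223.255) does not contain 46.230.217.198
  46.226.192.0/19 (46.226.192.0 - 46.226.223.255) does not contain 46.230.217.198
  46.230.64.0/18 (46.230.64.0 - 46.230.127.255) does not contain 46.230.217.198
Longest matching prefix is /16 -> next hop R16.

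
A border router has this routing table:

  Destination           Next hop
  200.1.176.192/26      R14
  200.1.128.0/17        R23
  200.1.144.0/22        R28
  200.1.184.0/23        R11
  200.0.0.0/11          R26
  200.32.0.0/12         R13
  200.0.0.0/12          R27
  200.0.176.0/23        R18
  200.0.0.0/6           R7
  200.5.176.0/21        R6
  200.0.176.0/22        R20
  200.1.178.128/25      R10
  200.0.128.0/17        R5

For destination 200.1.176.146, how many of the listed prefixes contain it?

Prefixes containing 200.1.176.146:
  200.0.0.0/6 (200.0.0.0 - 203.255.255.255)
  200.0.0.0/11 (200.0.0.0 - 200.31.255.255)
  200.0.0.0/12 (200.0.0.0 - 200.15.255.255)
  200.1.128.0/17 (200.1.128.0 - 200.1.255.255)
Total matching entries: 4.

4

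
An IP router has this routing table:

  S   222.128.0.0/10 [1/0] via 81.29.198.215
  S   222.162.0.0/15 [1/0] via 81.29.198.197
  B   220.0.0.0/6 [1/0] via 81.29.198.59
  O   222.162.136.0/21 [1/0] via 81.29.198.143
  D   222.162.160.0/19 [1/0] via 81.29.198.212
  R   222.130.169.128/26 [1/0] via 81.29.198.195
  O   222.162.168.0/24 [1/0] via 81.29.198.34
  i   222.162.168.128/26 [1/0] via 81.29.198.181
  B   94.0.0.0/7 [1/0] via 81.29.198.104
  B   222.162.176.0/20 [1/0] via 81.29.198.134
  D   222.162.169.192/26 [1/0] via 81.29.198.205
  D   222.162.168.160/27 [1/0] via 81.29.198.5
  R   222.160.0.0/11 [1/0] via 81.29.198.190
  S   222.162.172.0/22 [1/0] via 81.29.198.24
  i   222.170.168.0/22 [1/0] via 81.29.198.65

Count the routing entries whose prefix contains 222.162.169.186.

5

Prefixes containing 222.162.169.186:
  220.0.0.0/6 (220.0.0.0 - 223.255.255.255)
  222.128.0.0/10 (222.128.0.0 - 222.191.255.255)
  222.160.0.0/11 (222.160.0.0 - 222.191.255.255)
  222.162.0.0/15 (222.162.0.0 - 222.163.255.255)
  222.162.160.0/19 (222.162.160.0 - 222.162.191.255)
Total matching entries: 5.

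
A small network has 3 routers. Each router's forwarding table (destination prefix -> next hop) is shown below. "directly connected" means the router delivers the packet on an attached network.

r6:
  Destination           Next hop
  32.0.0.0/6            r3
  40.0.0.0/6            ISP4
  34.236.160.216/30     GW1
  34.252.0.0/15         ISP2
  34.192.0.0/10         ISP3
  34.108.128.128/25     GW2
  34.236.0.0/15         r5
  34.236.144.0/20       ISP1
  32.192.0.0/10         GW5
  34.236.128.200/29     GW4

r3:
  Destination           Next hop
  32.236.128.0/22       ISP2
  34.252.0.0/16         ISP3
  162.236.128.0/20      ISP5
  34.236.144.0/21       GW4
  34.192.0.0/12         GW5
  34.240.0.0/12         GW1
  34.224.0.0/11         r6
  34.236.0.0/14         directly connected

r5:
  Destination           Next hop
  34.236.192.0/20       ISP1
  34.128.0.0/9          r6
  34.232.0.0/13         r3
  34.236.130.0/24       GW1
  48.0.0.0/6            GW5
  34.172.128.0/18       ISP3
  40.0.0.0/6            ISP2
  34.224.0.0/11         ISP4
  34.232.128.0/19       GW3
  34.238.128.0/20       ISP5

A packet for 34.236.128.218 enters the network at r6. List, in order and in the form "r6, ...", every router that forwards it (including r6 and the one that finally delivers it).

r6, r5, r3

At r6: longest match for 34.236.128.218 is 34.236.0.0/15 -> r5
At r5: longest match for 34.236.128.218 is 34.232.0.0/13 -> r3
At r3: longest match for 34.236.128.218 is 34.236.0.0/14 -> directly connected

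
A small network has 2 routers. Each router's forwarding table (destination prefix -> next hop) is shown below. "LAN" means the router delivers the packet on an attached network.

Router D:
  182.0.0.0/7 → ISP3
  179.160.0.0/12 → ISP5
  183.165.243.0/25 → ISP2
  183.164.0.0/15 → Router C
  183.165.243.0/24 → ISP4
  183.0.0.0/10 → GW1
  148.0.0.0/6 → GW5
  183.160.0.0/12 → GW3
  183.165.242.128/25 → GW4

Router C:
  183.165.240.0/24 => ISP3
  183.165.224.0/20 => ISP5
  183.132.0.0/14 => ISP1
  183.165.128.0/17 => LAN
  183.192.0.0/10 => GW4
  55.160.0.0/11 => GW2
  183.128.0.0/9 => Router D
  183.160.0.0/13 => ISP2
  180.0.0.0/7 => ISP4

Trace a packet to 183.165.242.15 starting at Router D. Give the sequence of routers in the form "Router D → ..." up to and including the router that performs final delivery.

At Router D: longest match for 183.165.242.15 is 183.164.0.0/15 -> Router C
At Router C: longest match for 183.165.242.15 is 183.165.128.0/17 -> LAN

Router D → Router C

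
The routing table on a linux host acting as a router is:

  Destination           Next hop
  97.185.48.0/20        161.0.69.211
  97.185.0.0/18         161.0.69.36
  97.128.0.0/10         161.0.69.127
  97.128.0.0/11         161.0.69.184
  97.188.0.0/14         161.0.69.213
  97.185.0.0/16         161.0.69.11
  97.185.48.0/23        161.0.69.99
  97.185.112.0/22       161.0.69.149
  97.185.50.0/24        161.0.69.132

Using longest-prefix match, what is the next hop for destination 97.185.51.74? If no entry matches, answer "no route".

161.0.69.211

Routes whose prefix contains 97.185.51.74:
  97.128.0.0/10 (97.128.0.0 - 97.191.255.255) -> 161.0.69.127
  97.185.0.0/16 (97.185.0.0 - 97.185.255.255) -> 161.0.69.11
  97.185.0.0/18 (97.185.0.0 - 97.185.63.255) -> 161.0.69.36
  97.185.48.0/20 (97.185.48.0 - 97.185.63.255) -> 161.0.69.211
More-specific entries that do NOT match:
  97.185.50.0/24 (97.185.50.0 - 97.185.50.255) does not contain 97.185.51.74
  97.185.48.0/23 (97.185.48.0 - 97.185.49.255) does not contain 97.185.51.74
  97.185.112.0/22 (97.185.112.0 - 97.185.115.255) does not contain 97.185.51.74
Longest matching prefix is /20 -> next hop 161.0.69.211.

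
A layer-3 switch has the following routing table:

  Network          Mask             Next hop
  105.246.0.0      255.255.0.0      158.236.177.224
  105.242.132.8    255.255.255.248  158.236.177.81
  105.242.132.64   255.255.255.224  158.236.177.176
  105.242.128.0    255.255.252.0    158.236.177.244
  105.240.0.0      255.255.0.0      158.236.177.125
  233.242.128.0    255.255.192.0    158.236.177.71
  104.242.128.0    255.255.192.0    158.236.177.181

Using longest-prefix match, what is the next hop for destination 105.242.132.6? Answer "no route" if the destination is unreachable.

No entry's prefix contains 105.242.132.6; there is no default route.

no route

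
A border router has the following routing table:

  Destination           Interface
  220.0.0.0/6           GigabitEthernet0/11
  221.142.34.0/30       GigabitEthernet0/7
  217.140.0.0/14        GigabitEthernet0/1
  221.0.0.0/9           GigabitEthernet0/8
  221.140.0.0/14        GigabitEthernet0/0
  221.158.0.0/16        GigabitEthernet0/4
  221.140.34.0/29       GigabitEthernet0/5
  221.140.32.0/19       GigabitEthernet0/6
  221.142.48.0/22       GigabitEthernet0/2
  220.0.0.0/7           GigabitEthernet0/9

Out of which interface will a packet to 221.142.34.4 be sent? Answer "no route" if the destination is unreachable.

GigabitEthernet0/0

Routes whose prefix contains 221.142.34.4:
  220.0.0.0/6 (220.0.0.0 - 223.255.255.255) -> GigabitEthernet0/11
  220.0.0.0/7 (220.0.0.0 - 221.255.255.255) -> GigabitEthernet0/9
  221.140.0.0/14 (221.140.0.0 - 221.143.255.255) -> GigabitEthernet0/0
More-specific entries that do NOT match:
  221.142.34.0/30 (221.142.34.0 - 221.142.34.3) does not contain 221.142.34.4
  221.140.34.0/29 (221.140.34.0 - 221.140.34.7) does not contain 221.142.34.4
  221.142.48.0/22 (221.142.48.0 - 221.142.51.255) does not contain 221.142.34.4
  221.140.32.0/19 (221.140.32.0 - 221.140.63.255) does not contain 221.142.34.4
  221.158.0.0/16 (221.158.0.0 - 221.158.255.255) does not contain 221.142.34.4
Longest matching prefix is /14 -> interface GigabitEthernet0/0.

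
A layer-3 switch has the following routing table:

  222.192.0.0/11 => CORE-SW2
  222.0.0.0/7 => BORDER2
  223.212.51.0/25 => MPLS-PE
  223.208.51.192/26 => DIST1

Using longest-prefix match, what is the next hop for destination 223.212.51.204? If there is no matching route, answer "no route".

Routes whose prefix contains 223.212.51.204:
  222.0.0.0/7 (222.0.0.0 - 223.255.255.255) -> BORDER2
More-specific entries that do NOT match:
  223.208.51.192/26 (223.208.51.192 - 223.208.51.255) does not contain 223.212.51.204
  223.212.51.0/25 (223.212.51.0 - 223.212.51.127) does not contain 223.212.51.204
  222.192.0.0/11 (222.192.0.0 - 222.223.255.255) does not contain 223.212.51.204
Longest matching prefix is /7 -> next hop BORDER2.

BORDER2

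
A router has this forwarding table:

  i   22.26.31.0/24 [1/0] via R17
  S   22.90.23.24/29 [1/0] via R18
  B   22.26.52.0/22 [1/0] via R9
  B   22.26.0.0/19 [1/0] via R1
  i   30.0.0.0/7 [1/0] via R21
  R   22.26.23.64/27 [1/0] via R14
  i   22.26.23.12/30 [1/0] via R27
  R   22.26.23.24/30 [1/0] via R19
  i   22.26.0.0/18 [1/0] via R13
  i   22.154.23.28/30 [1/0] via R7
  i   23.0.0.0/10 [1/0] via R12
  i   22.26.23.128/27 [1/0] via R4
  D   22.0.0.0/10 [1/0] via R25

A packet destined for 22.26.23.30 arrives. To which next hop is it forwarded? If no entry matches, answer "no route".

R1

Routes whose prefix contains 22.26.23.30:
  22.0.0.0/10 (22.0.0.0 - 22.63.255.255) -> R25
  22.26.0.0/18 (22.26.0.0 - 22.26.63.255) -> R13
  22.26.0.0/19 (22.26.0.0 - 22.26.31.255) -> R1
More-specific entries that do NOT match:
  22.26.23.12/30 (22.26.23.12 - 22.26.23.15) does not contain 22.26.23.30
  22.26.23.24/30 (22.26.23.24 - 22.26.23.27) does not contain 22.26.23.30
  22.154.23.28/30 (22.154.23.28 - 22.154.23.31) does not contain 22.26.23.30
  22.90.23.24/29 (22.90.23.24 - 22.90.23.31) does not contain 22.26.23.30
  22.26.23.64/27 (22.26.23.64 - 22.26.23.95) does not contain 22.26.23.30
  22.26.23.128/27 (22.26.23.128 - 22.26.23.159) does not contain 22.26.23.30
  22.26.31.0/24 (22.26.31.0 - 22.26.31.255) does not contain 22.26.23.30
  22.26.52.0/22 (22.26.52.0 - 22.26.55.255) does not contain 22.26.23.30
Longest matching prefix is /19 -> next hop R1.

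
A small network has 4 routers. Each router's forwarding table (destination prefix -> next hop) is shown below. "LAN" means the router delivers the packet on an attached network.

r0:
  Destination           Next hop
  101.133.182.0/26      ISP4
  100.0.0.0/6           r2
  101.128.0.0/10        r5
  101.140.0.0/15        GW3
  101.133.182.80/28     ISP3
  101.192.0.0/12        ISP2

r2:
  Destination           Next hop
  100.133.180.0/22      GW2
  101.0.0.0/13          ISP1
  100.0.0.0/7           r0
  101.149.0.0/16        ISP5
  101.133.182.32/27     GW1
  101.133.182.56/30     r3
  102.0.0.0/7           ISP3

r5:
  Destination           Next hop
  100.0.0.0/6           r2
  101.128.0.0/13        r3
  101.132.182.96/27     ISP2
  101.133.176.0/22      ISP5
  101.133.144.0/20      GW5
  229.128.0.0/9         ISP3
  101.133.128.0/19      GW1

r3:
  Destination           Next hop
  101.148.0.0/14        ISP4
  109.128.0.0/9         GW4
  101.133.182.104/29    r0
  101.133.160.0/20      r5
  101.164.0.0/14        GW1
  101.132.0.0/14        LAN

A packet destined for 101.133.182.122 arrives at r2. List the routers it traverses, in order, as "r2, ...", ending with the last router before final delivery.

At r2: longest match for 101.133.182.122 is 100.0.0.0/7 -> r0
At r0: longest match for 101.133.182.122 is 101.128.0.0/10 -> r5
At r5: longest match for 101.133.182.122 is 101.128.0.0/13 -> r3
At r3: longest match for 101.133.182.122 is 101.132.0.0/14 -> LAN

r2, r0, r5, r3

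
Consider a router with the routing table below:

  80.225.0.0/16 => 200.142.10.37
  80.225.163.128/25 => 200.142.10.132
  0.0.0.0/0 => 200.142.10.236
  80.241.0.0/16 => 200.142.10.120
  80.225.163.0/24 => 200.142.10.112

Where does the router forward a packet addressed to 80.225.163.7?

Routes whose prefix contains 80.225.163.7:
  0.0.0.0/0 (default, matches everything) -> 200.142.10.236
  80.225.0.0/16 (80.225.0.0 - 80.225.255.255) -> 200.142.10.37
  80.225.163.0/24 (80.225.163.0 - 80.225.163.255) -> 200.142.10.112
More-specific entries that do NOT match:
  80.225.163.128/25 (80.225.163.128 - 80.225.163.255) does not contain 80.225.163.7
Longest matching prefix is /24 -> next hop 200.142.10.112.

200.142.10.112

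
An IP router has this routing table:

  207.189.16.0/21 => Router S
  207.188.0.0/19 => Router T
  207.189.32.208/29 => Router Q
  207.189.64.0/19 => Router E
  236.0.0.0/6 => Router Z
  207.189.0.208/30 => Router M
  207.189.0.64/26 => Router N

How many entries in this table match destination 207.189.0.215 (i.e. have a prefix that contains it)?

No listed prefix contains 207.189.0.215.
Total matching entries: 0.

0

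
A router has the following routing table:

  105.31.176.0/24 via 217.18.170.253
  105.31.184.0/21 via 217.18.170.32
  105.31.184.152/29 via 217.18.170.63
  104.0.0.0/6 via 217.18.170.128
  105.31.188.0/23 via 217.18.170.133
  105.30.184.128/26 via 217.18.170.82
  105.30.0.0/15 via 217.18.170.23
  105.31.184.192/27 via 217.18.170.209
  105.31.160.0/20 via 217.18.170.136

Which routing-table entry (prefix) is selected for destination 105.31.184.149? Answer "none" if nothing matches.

Entries matching 105.31.184.149:
  104.0.0.0/6 (104.0.0.0 - 107.255.255.255)
  105.30.0.0/15 (105.30.0.0 - 105.31.255.255)
  105.31.184.0/21 (105.31.184.0 - 105.31.191.255)
Most specific is 105.31.184.0/21.

105.31.184.0/21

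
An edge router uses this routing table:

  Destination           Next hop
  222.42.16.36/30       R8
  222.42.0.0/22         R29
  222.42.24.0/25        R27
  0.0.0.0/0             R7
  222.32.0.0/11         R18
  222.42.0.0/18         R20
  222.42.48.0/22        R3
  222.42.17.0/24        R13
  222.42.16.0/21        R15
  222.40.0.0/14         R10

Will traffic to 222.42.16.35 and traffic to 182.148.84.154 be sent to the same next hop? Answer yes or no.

222.42.16.35: longest match 222.42.16.0/21 -> R15
182.148.84.154: longest match 0.0.0.0/0 -> R7

no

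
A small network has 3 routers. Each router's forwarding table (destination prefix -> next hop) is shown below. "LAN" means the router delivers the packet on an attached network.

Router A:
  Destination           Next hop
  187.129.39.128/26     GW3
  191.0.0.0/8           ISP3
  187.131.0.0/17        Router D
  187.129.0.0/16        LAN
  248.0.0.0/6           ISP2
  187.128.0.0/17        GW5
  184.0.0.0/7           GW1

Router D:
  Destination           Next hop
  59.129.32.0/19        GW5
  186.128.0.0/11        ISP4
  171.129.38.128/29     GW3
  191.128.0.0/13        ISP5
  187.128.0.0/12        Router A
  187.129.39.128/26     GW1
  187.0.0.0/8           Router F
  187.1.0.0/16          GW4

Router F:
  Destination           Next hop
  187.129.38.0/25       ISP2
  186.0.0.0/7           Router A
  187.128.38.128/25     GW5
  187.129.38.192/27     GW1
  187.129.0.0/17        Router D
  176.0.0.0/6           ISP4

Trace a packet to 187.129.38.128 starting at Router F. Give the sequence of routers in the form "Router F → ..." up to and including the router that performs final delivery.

Router F → Router D → Router A

At Router F: longest match for 187.129.38.128 is 187.129.0.0/17 -> Router D
At Router D: longest match for 187.129.38.128 is 187.128.0.0/12 -> Router A
At Router A: longest match for 187.129.38.128 is 187.129.0.0/16 -> LAN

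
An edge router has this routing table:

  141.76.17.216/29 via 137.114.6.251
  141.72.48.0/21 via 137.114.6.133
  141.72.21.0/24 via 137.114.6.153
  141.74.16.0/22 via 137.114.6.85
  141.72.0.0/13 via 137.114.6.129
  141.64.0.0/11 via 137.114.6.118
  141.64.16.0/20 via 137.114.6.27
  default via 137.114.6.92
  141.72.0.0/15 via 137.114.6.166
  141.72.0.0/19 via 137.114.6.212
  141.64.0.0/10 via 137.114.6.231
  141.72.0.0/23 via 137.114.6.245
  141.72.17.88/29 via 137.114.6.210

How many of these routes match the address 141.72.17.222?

Prefixes containing 141.72.17.222:
  0.0.0.0/0 (default, matches everything)
  141.64.0.0/10 (141.64.0.0 - 141.127.255.255)
  141.64.0.0/11 (141.64.0.0 - 141.95.255.255)
  141.72.0.0/13 (141.72.0.0 - 141.79.255.255)
  141.72.0.0/15 (141.72.0.0 - 141.73.255.255)
  141.72.0.0/19 (141.72.0.0 - 141.72.31.255)
Total matching entries: 6.

6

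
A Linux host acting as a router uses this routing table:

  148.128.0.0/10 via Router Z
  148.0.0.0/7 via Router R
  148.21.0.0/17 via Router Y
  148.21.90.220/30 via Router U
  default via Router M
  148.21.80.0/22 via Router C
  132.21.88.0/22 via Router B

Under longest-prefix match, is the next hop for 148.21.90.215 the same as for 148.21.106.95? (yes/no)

148.21.90.215: longest match 148.21.0.0/17 -> Router Y
148.21.106.95: longest match 148.21.0.0/17 -> Router Y

yes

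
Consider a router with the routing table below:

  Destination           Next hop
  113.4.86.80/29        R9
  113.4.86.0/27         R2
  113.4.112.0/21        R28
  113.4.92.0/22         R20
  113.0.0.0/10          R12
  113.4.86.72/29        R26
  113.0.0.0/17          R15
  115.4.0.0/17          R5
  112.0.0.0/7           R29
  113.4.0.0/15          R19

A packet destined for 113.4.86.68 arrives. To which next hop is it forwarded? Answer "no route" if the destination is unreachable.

R19

Routes whose prefix contains 113.4.86.68:
  112.0.0.0/7 (112.0.0.0 - 113.255.255.255) -> R29
  113.0.0.0/10 (113.0.0.0 - 113.63.255.255) -> R12
  113.4.0.0/15 (113.4.0.0 - 113.5.255.255) -> R19
More-specific entries that do NOT match:
  113.4.86.80/29 (113.4.86.80 - 113.4.86.87) does not contain 113.4.86.68
  113.4.86.72/29 (113.4.86.72 - 113.4.86.79) does not contain 113.4.86.68
  113.4.86.0/27 (113.4.86.0 - 113.4.86.31) does not contain 113.4.86.68
  113.4.92.0/22 (113.4.92.0 - 113.4.95.255) does not contain 113.4.86.68
  113.4.112.0/21 (113.4.112.0 - 113.4.119.255) does not contain 113.4.86.68
  113.0.0.0/17 (113.0.0.0 - 113.0.127.255) does not contain 113.4.86.68
  115.4.0.0/17 (115.4.0.0 - 115.4.127.255) does not contain 113.4.86.68
Longest matching prefix is /15 -> next hop R19.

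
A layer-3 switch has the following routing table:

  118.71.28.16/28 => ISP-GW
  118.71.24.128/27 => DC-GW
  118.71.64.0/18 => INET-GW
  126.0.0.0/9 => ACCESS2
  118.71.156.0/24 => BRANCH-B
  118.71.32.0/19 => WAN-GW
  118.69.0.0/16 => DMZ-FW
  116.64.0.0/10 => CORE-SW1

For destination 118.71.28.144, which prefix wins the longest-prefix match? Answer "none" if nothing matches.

none

118.71.28.144 is outside every listed prefix and there is no default route.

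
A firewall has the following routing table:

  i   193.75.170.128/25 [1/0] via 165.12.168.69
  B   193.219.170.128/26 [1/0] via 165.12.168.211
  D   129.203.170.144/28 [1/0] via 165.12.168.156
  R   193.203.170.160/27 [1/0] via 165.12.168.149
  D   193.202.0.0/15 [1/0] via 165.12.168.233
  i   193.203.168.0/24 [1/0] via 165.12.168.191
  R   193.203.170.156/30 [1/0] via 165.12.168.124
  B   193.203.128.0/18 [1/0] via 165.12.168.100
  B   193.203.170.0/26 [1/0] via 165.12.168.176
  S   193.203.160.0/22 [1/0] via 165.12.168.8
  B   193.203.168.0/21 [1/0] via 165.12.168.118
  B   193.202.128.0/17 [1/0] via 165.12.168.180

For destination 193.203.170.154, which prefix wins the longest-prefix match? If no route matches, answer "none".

193.203.168.0/21

Entries matching 193.203.170.154:
  193.202.0.0/15 (193.202.0.0 - 193.203.255.255)
  193.203.128.0/18 (193.203.128.0 - 193.203.191.255)
  193.203.168.0/21 (193.203.168.0 - 193.203.175.255)
Most specific is 193.203.168.0/21.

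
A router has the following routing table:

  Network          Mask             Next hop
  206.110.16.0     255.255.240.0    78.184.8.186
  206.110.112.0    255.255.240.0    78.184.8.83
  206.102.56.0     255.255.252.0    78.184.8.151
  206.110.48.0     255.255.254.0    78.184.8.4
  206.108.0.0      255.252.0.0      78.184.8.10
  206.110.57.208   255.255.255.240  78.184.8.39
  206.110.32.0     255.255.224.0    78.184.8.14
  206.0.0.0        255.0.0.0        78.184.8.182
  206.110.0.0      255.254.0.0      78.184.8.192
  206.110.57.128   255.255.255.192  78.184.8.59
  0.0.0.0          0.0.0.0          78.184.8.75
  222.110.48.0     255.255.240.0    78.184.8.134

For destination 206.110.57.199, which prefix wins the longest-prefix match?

206.110.32.0/19

Entries matching 206.110.57.199:
  0.0.0.0/0 (default, matches everything)
  206.0.0.0/8 (206.0.0.0 - 206.255.255.255)
  206.108.0.0/14 (206.108.0.0 - 206.111.255.255)
  206.110.0.0/15 (206.110.0.0 - 206.111.255.255)
  206.110.32.0/19 (206.110.32.0 - 206.110.63.255)
Most specific is 206.110.32.0/19.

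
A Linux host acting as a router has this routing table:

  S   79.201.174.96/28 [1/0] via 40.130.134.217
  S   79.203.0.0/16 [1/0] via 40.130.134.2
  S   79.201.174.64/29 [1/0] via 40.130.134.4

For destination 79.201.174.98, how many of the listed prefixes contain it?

Prefixes containing 79.201.174.98:
  79.201.174.96/28 (79.201.174.96 - 79.201.174.111)
Total matching entries: 1.

1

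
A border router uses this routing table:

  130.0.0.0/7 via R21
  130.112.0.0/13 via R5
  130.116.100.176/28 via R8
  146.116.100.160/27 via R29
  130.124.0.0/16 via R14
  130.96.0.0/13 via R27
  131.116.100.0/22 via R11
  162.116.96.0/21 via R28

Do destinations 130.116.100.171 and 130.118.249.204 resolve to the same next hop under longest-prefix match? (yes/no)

130.116.100.171: longest match 130.112.0.0/13 -> R5
130.118.249.204: longest match 130.112.0.0/13 -> R5

yes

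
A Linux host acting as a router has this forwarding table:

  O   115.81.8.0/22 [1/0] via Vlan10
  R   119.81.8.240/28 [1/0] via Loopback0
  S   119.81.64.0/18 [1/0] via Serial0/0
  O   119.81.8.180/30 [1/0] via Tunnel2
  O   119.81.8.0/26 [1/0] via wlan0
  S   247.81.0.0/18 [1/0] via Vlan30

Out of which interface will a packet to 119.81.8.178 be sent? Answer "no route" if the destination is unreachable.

no route

No entry's prefix contains 119.81.8.178; there is no default route.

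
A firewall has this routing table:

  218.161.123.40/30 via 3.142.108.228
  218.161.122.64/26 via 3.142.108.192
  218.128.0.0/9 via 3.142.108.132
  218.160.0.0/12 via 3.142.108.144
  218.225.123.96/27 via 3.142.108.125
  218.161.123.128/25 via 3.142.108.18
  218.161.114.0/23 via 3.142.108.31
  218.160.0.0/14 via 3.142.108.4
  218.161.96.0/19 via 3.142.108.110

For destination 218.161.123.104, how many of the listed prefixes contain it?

4

Prefixes containing 218.161.123.104:
  218.128.0.0/9 (218.128.0.0 - 218.255.255.255)
  218.160.0.0/12 (218.160.0.0 - 218.175.255.255)
  218.160.0.0/14 (218.160.0.0 - 218.163.255.255)
  218.161.96.0/19 (218.161.96.0 - 218.161.127.255)
Total matching entries: 4.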